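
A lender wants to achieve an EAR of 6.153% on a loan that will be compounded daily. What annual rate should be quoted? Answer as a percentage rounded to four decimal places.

5.9716%

(1 + r/365)^365 − 1 = 0.06153, so 1 + r/365 = 1.06153^(1/365).
r/365 = 0.000164, so r = 0.059716 = 5.9716%.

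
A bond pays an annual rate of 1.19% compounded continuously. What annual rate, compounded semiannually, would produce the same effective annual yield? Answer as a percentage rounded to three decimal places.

1.194%

EAR under continuous compounding: e^0.0119 − 1 = 0.011971.
Solve (1 + r/2)^2 = 1.011971: r/2 = 1.011971^(1/2) − 1 = 0.005968, so r = 0.011935 = 1.194%.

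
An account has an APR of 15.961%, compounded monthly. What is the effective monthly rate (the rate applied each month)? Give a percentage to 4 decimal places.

1.3301%

With a nominal annual rate compounded monthly, the periodic rate is the nominal rate divided by 12.
i = 0.15961 / 12 = 0.0133008 = 1.3301%.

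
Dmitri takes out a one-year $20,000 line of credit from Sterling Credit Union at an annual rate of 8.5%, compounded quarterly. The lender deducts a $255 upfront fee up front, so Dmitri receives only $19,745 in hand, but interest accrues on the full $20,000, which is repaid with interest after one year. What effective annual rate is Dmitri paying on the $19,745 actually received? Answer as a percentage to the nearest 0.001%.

Amount owed after one year: 20,000 × (1 + 0.085/4)^4 = 20,000 × 1.087748 = $21,754.96.
Effective rate on net proceeds: 21,754.96 / 19,745 − 1 = 0.101796 = 10.180%.

10.180%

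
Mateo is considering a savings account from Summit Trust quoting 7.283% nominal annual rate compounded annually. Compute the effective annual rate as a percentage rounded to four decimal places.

Annual compounding means the effective rate equals the nominal rate: 7.2830%.

7.2830%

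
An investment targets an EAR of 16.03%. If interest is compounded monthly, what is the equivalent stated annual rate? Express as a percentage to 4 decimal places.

14.9603%

(1 + r/12)^12 − 1 = 0.1603, so 1 + r/12 = 1.1603^(1/12).
r/12 = 0.012467, so r = 0.149603 = 14.9603%.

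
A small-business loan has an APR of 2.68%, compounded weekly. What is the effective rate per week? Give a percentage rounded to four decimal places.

0.0515%

With a nominal annual rate compounded weekly, the periodic rate is the nominal rate divided by 52.
i = 0.0268 / 52 = 0.0005154 = 0.0515%.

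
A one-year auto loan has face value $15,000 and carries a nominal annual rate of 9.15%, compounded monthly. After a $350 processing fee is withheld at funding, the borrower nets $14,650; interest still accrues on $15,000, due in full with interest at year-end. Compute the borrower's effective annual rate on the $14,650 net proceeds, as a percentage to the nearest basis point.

Amount owed after one year: 15,000 × (1 + 0.0915/12)^12 = 15,000 × 1.095437 = $16,431.55.
Effective rate on net proceeds: 16,431.55 / 14,650 − 1 = 0.121607 = 12.16%.

12.16%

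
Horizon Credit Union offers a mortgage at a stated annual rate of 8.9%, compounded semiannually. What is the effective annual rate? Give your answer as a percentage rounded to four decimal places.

EAR = (1 + 0.089/2)^2 − 1.
= 1.090980 − 1 = 9.0980%.

9.0980%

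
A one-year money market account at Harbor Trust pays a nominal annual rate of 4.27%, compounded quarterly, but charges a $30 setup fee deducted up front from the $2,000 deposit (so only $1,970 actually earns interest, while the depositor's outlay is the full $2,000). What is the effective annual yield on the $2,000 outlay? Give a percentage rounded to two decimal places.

Value after one year: 1,970 × (1 + 0.0427/4)^4 = 1,970 × 1.043389 = $2,055.48.
Effective yield on the $2,000 outlay: 2,055.48 / 2,000 − 1 = 0.027738 = 2.77%.

2.77%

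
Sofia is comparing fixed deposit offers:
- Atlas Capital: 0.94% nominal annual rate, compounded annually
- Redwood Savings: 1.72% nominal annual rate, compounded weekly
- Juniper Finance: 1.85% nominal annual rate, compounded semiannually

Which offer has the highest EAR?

Atlas Capital: compounded annually, EAR = 0.940%
Redwood Savings: (1 + 0.0172/52)^52 − 1 = 1.735%
Juniper Finance: (1 + 0.0185/2)^2 − 1 = 1.859%
The highest effective annual rate is Juniper Finance at 1.859%.

Juniper Finance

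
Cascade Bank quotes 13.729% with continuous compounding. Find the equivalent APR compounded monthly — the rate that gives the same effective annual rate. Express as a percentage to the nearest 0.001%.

13.808%

EAR under continuous compounding: e^0.13729 − 1 = 0.147161.
Solve (1 + r/12)^12 = 1.147161: r/12 = 1.147161^(1/12) − 1 = 0.011507, so r = 0.138078 = 13.808%.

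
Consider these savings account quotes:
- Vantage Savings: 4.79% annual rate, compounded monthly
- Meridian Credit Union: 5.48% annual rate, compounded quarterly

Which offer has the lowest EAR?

Vantage Savings

Vantage Savings: (1 + 0.0479/12)^12 − 1 = 4.897%
Meridian Credit Union: (1 + 0.0548/4)^4 − 1 = 5.594%
The lowest effective annual rate is Vantage Savings at 4.897%.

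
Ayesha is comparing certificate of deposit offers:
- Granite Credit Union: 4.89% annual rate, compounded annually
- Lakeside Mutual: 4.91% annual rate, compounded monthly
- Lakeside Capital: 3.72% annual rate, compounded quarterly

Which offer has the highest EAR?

Granite Credit Union: compounded annually, EAR = 4.890%
Lakeside Mutual: (1 + 0.0491/12)^12 − 1 = 5.022%
Lakeside Capital: (1 + 0.0372/4)^4 − 1 = 3.772%
The highest effective annual rate is Lakeside Mutual at 5.022%.

Lakeside Mutual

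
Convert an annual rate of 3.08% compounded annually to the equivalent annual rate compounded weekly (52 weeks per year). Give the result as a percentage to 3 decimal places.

Compounded annually, EAR = nominal = 0.030800.
Solve (1 + r/52)^52 = 1.030800: r/52 = 1.030800^(1/52) − 1 = 0.000584, so r = 0.030344 = 3.034%.

3.034%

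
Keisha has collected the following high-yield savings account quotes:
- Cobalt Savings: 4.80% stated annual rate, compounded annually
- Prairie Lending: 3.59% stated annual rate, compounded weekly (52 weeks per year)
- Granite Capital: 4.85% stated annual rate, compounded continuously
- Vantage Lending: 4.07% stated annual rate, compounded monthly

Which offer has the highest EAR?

Cobalt Savings: compounded annually, EAR = 4.800%
Prairie Lending: (1 + 0.0359/52)^52 − 1 = 3.654%
Granite Capital: e^0.0485 − 1 = 4.970%
Vantage Lending: (1 + 0.0407/12)^12 − 1 = 4.147%
The highest effective annual rate is Granite Capital at 4.970%.

Granite Capital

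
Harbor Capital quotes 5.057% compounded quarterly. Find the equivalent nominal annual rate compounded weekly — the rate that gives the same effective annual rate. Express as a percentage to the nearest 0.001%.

EAR = (1 + 0.05057/4)^4 − 1 = 0.051537.
Solve (1 + r/52)^52 = 1.051537: r/52 = 1.051537^(1/52) − 1 = 0.000967, so r = 0.050277 = 5.028%.

5.028%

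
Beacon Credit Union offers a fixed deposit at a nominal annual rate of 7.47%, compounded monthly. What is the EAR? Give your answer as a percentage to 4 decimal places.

EAR = (1 + 0.0747/12)^12 − 1.
= (1 + 0.006225)^12 − 1 = 1.077311 − 1 = 7.7311%.

7.7311%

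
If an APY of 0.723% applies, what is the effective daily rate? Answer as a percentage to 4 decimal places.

The per-day rate i satisfies (1 + i)^365 = 1 + 0.00723.
i = 1.00723^(1/365) − 1 = 0.0000197 = 0.0020%.

0.0020%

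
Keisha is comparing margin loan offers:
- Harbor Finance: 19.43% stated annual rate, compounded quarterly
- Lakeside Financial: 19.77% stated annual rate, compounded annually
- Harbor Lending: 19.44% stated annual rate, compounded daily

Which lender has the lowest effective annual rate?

Lakeside Financial

Harbor Finance: (1 + 0.1943/4)^4 − 1 = 20.892%
Lakeside Financial: compounded annually, EAR = 19.770%
Harbor Lending: (1 + 0.1944/365)^365 − 1 = 21.452%
The lowest effective annual rate is Lakeside Financial at 19.770%.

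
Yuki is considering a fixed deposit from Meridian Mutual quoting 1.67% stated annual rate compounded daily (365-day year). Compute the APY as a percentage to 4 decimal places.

EAR = (1 + 0.0167/365)^365 − 1.
= 1.016840 − 1 = 1.6840%.

1.6840%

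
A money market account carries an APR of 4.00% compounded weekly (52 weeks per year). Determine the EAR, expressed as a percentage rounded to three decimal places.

EAR = (1 + 0.0400/52)^52 − 1.
= (1 + 0.000769)^52 − 1 = 1.040795 − 1 = 4.079%.

4.079%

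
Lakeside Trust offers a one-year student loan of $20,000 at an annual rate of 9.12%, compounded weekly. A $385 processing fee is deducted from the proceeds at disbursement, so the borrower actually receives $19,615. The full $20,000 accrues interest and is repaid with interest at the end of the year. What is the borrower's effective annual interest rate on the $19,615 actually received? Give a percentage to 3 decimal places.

Amount owed after one year: 20,000 × (1 + 0.0912/52)^52 = 20,000 × 1.095401 = $21,908.01.
Effective rate on net proceeds: 21,908.01 / 19,615 − 1 = 0.116901 = 11.690%.

11.690%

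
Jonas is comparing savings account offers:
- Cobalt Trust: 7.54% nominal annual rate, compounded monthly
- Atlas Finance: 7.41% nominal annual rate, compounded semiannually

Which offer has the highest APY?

Cobalt Trust

Cobalt Trust: (1 + 0.0754/12)^12 − 1 = 7.806%
Atlas Finance: (1 + 0.0741/2)^2 − 1 = 7.547%
The highest effective annual rate is Cobalt Trust at 7.806%.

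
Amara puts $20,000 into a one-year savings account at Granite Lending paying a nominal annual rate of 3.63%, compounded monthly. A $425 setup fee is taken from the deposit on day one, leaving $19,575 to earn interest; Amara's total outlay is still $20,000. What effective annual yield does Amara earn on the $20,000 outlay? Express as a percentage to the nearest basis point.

1.49%

Value after one year: 19,575 × (1 + 0.0363/12)^12 = 19,575 × 1.036910 = $20,297.51.
Effective yield on the $20,000 outlay: 20,297.51 / 20,000 − 1 = 0.014876 = 1.49%.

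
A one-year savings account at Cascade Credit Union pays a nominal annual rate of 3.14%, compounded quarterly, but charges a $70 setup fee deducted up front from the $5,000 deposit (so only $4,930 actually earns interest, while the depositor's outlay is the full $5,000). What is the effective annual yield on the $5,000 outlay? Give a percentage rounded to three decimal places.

Value after one year: 4,930 × (1 + 0.0314/4)^4 = 4,930 × 1.031772 = $5,086.63.
Effective yield on the $5,000 outlay: 5,086.63 / 5,000 − 1 = 0.017327 = 1.733%.

1.733%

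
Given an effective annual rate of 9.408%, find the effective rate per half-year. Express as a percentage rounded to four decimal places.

The per-half-year rate i satisfies (1 + i)^2 = 1 + 0.09408.
i = 1.09408^(1/2) − 1 = 0.0459828 = 4.5983%.

4.5983%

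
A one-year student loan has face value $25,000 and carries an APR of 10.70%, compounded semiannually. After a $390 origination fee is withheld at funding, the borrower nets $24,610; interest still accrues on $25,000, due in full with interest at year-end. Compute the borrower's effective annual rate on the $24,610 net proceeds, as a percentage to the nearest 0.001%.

Amount owed after one year: 25,000 × (1 + 0.1070/2)^2 = 25,000 × 1.109862 = $27,746.56.
Effective rate on net proceeds: 27,746.56 / 24,610 − 1 = 0.127450 = 12.745%.

12.745%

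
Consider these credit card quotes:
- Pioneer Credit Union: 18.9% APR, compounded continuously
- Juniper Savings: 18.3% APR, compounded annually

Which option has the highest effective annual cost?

Pioneer Credit Union

Pioneer Credit Union: e^0.189 − 1 = 20.804%
Juniper Savings: compounded annually, EAR = 18.300%
The highest effective annual rate is Pioneer Credit Union at 20.804%.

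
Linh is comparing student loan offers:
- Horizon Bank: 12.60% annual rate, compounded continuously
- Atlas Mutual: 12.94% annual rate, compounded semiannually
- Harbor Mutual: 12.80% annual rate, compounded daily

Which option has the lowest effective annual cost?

Atlas Mutual

Horizon Bank: e^0.1260 − 1 = 13.428%
Atlas Mutual: (1 + 0.1294/2)^2 − 1 = 13.359%
Harbor Mutual: (1 + 0.1280/365)^365 − 1 = 13.653%
The lowest effective annual rate is Atlas Mutual at 13.359%.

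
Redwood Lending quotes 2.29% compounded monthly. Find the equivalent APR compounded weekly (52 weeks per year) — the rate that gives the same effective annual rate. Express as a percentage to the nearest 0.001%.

2.288%

EAR = (1 + 0.0229/12)^12 − 1 = 0.023142.
Solve (1 + r/52)^52 = 1.023142: r/52 = 1.023142^(1/52) − 1 = 0.000440, so r = 0.022883 = 2.288%.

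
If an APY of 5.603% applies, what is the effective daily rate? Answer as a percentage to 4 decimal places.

The per-day rate i satisfies (1 + i)^365 = 1 + 0.05603.
i = 1.05603^(1/365) − 1 = 0.0001494 = 0.0149%.

0.0149%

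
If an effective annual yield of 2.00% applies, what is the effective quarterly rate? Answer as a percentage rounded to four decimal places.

The per-quarter rate i satisfies (1 + i)^4 = 1 + 0.0200.
i = 1.0200^(1/4) − 1 = 0.0049629 = 0.4963%.

0.4963%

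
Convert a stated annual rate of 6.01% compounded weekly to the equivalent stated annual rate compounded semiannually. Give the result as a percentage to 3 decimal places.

6.098%

EAR = (1 + 0.0601/52)^52 − 1 = 0.061906.
Solve (1 + r/2)^2 = 1.061906: r/2 = 1.061906^(1/2) − 1 = 0.030488, so r = 0.060976 = 6.098%.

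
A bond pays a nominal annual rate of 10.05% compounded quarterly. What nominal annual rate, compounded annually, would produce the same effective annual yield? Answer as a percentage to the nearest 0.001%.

10.435%

EAR = (1 + 0.1005/4)^4 − 1 = 0.104351.
Compounded annually, the equivalent nominal rate is the EAR itself: 10.435%.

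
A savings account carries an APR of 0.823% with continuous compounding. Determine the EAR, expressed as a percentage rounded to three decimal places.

With continuous compounding, EAR = e^0.00823 − 1.
e^0.00823 = 1.008264, so EAR = 0.008264 = 0.826%.

0.826%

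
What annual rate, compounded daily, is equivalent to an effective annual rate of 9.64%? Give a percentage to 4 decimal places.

9.2044%

(1 + r/365)^365 − 1 = 0.0964, so 1 + r/365 = 1.0964^(1/365).
r/365 = 0.000252, so r = 0.092044 = 9.2044%.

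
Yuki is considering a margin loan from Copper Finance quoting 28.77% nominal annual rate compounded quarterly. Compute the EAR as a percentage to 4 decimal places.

32.0254%

EAR = (1 + 0.2877/4)^4 − 1.
= (1 + 0.071925)^4 − 1 = 1.320254 − 1 = 32.0254%.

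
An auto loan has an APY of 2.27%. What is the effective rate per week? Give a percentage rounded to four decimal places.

The per-week rate i satisfies (1 + i)^52 = 1 + 0.0227.
i = 1.0227^(1/52) − 1 = 0.0004318 = 0.0432%.

0.0432%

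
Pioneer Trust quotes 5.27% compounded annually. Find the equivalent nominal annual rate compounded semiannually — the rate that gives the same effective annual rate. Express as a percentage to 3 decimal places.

Compounded annually, EAR = nominal = 0.052700.
Solve (1 + r/2)^2 = 1.052700: r/2 = 1.052700^(1/2) − 1 = 0.026012, so r = 0.052023 = 5.202%.

5.202%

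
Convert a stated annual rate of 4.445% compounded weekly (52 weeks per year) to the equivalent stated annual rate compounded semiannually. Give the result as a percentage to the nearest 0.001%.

EAR = (1 + 0.04445/52)^52 − 1 = 0.045433.
Solve (1 + r/2)^2 = 1.045433: r/2 = 1.045433^(1/2) − 1 = 0.022464, so r = 0.044928 = 4.493%.

4.493%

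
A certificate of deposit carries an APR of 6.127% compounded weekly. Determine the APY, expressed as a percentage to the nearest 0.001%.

6.315%

EAR = (1 + 0.06127/52)^52 − 1.
= (1 + 0.001178)^52 − 1 = 1.063148 − 1 = 6.315%.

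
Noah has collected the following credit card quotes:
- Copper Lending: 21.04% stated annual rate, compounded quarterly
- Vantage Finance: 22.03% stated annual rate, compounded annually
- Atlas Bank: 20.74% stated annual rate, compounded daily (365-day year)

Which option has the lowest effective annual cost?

Copper Lending: (1 + 0.2104/4)^4 − 1 = 22.759%
Vantage Finance: compounded annually, EAR = 22.030%
Atlas Bank: (1 + 0.2074/365)^365 − 1 = 23.040%
The lowest effective annual rate is Vantage Finance at 22.030%.

Vantage Finance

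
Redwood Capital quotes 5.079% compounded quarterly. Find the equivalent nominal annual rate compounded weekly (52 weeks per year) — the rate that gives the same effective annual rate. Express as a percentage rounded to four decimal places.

5.0495%

EAR = (1 + 0.05079/4)^4 − 1 = 0.051766.
Solve (1 + r/52)^52 = 1.051766: r/52 = 1.051766^(1/52) − 1 = 0.000971, so r = 0.050495 = 5.0495%.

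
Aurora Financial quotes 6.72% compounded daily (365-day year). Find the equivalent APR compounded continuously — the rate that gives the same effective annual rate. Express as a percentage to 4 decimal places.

6.7194%

EAR = (1 + 0.0672/365)^365 − 1 = 0.069503.
Equivalent continuous rate: r = ln(1 + 0.069503) = 0.067194 = 6.7194%.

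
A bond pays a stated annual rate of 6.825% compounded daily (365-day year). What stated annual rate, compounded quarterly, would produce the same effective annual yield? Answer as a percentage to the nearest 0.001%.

6.883%

EAR = (1 + 0.06825/365)^365 − 1 = 0.070626.
Solve (1 + r/4)^4 = 1.070626: r/4 = 1.070626^(1/4) − 1 = 0.017207, so r = 0.068829 = 6.883%.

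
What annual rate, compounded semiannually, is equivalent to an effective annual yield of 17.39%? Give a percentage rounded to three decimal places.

(1 + r/2)^2 − 1 = 0.1739, so 1 + r/2 = 1.1739^(1/2).
r/2 = 0.083467, so r = 0.166933 = 16.693%.

16.693%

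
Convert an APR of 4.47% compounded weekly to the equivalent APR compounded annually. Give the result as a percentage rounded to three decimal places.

4.569%

EAR = (1 + 0.0447/52)^52 − 1 = 0.045694.
Compounded annually, the equivalent nominal rate is the EAR itself: 4.569%.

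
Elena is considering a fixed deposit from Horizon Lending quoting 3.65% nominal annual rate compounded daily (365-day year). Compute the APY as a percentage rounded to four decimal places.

3.7172%

EAR = (1 + 0.0365/365)^365 − 1.
= (1 + 0.000100)^365 − 1 = 1.037172 − 1 = 3.7172%.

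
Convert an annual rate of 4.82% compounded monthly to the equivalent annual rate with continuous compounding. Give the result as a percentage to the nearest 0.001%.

EAR = (1 + 0.0482/12)^12 − 1 = 0.049279.
Equivalent continuous rate: r = ln(1 + 0.049279) = 0.048103 = 4.810%.

4.810%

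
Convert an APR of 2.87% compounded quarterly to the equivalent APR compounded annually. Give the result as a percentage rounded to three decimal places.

2.901%

EAR = (1 + 0.0287/4)^4 − 1 = 0.029010.
Compounded annually, the equivalent nominal rate is the EAR itself: 2.901%.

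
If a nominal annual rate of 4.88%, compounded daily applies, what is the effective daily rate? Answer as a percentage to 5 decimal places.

0.01337%

With a nominal annual rate compounded daily, the periodic rate is the nominal rate divided by 365.
i = 0.0488 / 365 = 0.0001337 = 0.01337%.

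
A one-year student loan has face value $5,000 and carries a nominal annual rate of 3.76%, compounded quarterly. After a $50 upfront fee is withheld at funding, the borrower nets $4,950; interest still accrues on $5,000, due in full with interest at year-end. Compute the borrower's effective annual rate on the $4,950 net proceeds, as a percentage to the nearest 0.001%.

4.862%

Amount owed after one year: 5,000 × (1 + 0.0376/4)^4 = 5,000 × 1.038133 = $5,190.67.
Effective rate on net proceeds: 5,190.67 / 4,950 − 1 = 0.048620 = 4.862%.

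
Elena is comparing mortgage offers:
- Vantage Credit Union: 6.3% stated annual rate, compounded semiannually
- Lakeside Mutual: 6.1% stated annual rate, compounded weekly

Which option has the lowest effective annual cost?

Vantage Credit Union: (1 + 0.063/2)^2 − 1 = 6.399%
Lakeside Mutual: (1 + 0.061/52)^52 − 1 = 6.286%
The lowest effective annual rate is Lakeside Mutual at 6.286%.

Lakeside Mutual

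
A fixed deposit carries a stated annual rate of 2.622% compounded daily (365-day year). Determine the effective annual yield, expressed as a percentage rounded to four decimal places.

2.6566%

EAR = (1 + 0.02622/365)^365 − 1.
= (1 + 0.000072)^365 − 1 = 1.026566 − 1 = 2.6566%.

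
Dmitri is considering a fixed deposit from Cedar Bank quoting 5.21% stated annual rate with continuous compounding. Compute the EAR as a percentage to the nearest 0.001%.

5.348%

With continuous compounding, EAR = e^0.0521 − 1.
e^0.0521 = 1.053481, so EAR = 0.053481 = 5.348%.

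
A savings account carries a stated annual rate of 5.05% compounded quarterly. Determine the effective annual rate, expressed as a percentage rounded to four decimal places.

5.1464%

EAR = (1 + 0.0505/4)^4 − 1.
= (1 + 0.012625)^4 − 1 = 1.051464 − 1 = 5.1464%.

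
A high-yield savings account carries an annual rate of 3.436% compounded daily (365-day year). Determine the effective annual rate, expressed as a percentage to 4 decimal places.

3.4955%

EAR = (1 + 0.03436/365)^365 − 1.
= (1 + 0.000094)^365 − 1 = 1.034955 − 1 = 3.4955%.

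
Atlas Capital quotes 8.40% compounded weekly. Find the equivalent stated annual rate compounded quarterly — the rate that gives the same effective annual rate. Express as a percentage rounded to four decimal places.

EAR = (1 + 0.0840/52)^52 − 1 = 0.087555.
Solve (1 + r/4)^4 = 1.087555: r/4 = 1.087555^(1/4) − 1 = 0.021205, so r = 0.084819 = 8.4819%.

8.4819%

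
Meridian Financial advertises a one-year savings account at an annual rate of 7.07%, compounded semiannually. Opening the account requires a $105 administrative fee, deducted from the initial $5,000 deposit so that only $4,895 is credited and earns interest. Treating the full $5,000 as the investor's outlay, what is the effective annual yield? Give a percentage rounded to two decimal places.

Value after one year: 4,895 × (1 + 0.0707/2)^2 = 4,895 × 1.071950 = $5,247.19.
Effective yield on the $5,000 outlay: 5,247.19 / 5,000 − 1 = 0.049439 = 4.94%.

4.94%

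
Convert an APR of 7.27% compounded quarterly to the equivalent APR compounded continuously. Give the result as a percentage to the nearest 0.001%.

7.205%

EAR = (1 + 0.0727/4)^4 − 1 = 0.074706.
Equivalent continuous rate: r = ln(1 + 0.074706) = 0.072047 = 7.205%.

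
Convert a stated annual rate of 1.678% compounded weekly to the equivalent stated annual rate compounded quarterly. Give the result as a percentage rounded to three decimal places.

1.681%

EAR = (1 + 0.01678/52)^52 − 1 = 0.016919.
Solve (1 + r/4)^4 = 1.016919: r/4 = 1.016919^(1/4) − 1 = 0.004203, so r = 0.016813 = 1.681%.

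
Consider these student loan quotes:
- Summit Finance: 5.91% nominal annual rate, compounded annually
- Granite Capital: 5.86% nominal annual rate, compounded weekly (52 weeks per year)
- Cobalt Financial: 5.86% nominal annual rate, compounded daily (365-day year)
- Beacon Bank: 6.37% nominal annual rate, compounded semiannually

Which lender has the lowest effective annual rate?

Summit Finance

Summit Finance: compounded annually, EAR = 5.910%
Granite Capital: (1 + 0.0586/52)^52 − 1 = 6.032%
Cobalt Financial: (1 + 0.0586/365)^365 − 1 = 6.035%
Beacon Bank: (1 + 0.0637/2)^2 − 1 = 6.471%
The lowest effective annual rate is Summit Finance at 5.910%.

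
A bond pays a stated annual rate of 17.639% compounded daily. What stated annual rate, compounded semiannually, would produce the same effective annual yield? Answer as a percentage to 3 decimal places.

18.436%

EAR = (1 + 0.17639/365)^365 − 1 = 0.192852.
Solve (1 + r/2)^2 = 1.192852: r/2 = 1.192852^(1/2) − 1 = 0.092178, so r = 0.184356 = 18.436%.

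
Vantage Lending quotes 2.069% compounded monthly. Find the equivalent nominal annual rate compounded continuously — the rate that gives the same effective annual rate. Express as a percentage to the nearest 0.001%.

2.067%

EAR = (1 + 0.02069/12)^12 − 1 = 0.020887.
Equivalent continuous rate: r = ln(1 + 0.020887) = 0.020672 = 2.067%.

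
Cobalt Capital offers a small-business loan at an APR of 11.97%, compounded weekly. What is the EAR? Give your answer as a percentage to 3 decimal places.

EAR = (1 + 0.1197/52)^52 − 1.
= (1 + 0.002302)^52 − 1 = 1.127004 − 1 = 12.700%.

12.700%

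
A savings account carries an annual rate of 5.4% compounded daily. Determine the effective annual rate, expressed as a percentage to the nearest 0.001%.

EAR = (1 + 0.054/365)^365 − 1.
= 1.055480 − 1 = 5.548%.

5.548%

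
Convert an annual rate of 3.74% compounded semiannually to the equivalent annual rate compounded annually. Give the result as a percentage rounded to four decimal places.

3.7750%

EAR = (1 + 0.0374/2)^2 − 1 = 0.037750.
Compounded annually, the equivalent nominal rate is the EAR itself: 3.7750%.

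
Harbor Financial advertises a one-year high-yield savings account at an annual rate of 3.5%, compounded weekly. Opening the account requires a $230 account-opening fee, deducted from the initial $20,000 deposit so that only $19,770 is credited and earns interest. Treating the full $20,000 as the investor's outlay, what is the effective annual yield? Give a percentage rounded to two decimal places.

2.37%

Value after one year: 19,770 × (1 + 0.035/52)^52 = 19,770 × 1.035608 = $20,473.96.
Effective yield on the $20,000 outlay: 20,473.96 / 20,000 − 1 = 0.023698 = 2.37%.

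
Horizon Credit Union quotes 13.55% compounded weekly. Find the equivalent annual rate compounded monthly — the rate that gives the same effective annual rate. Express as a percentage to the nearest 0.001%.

13.609%

EAR = (1 + 0.1355/52)^52 − 1 = 0.144907.
Solve (1 + r/12)^12 = 1.144907: r/12 = 1.144907^(1/12) − 1 = 0.011341, so r = 0.136090 = 13.609%.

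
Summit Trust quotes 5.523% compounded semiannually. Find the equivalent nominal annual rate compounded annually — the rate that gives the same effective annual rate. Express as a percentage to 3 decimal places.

5.599%

EAR = (1 + 0.05523/2)^2 − 1 = 0.055993.
Compounded annually, the equivalent nominal rate is the EAR itself: 5.599%.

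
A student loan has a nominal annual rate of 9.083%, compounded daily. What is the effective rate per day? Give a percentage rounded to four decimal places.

With a nominal annual rate compounded daily, the periodic rate is the nominal rate divided by 365.
i = 0.09083 / 365 = 0.0002488 = 0.0249%.

0.0249%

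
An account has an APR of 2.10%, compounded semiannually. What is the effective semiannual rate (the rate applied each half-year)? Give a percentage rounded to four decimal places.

1.0500%

With a nominal annual rate compounded semiannually, the periodic rate is the nominal rate divided by 2.
i = 0.0210 / 2 = 0.0105000 = 1.0500%.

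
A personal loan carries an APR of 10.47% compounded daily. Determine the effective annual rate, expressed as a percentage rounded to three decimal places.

11.036%

EAR = (1 + 0.1047/365)^365 − 1.
= 1.110361 − 1 = 11.036%.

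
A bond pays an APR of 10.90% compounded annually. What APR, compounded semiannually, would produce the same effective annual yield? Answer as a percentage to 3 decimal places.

Compounded annually, EAR = nominal = 0.109000.
Solve (1 + r/2)^2 = 1.109000: r/2 = 1.109000^(1/2) − 1 = 0.053091, so r = 0.106181 = 10.618%.

10.618%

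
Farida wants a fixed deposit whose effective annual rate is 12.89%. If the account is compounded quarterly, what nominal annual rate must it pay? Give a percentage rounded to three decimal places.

(1 + r/4)^4 − 1 = 0.1289, so 1 + r/4 = 1.1289^(1/4).
r/4 = 0.030775, so r = 0.123100 = 12.310%.

12.310%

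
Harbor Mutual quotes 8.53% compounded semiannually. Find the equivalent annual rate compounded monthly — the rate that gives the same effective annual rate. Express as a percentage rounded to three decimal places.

EAR = (1 + 0.0853/2)^2 − 1 = 0.087119.
Solve (1 + r/12)^12 = 1.087119: r/12 = 1.087119^(1/12) − 1 = 0.006985, so r = 0.083823 = 8.382%.

8.382%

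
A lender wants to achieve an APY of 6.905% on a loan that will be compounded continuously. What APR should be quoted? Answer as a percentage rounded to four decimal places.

6.6770%

Continuous: nominal r satisfies e^r − 1 = 0.06905.
r = ln(1 + 0.06905) = ln(1.06905) = 0.066770 = 6.6770%.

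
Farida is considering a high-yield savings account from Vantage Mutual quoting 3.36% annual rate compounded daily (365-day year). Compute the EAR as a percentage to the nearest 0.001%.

EAR = (1 + 0.0336/365)^365 − 1.
= (1 + 0.000092)^365 − 1 = 1.034169 − 1 = 3.417%.

3.417%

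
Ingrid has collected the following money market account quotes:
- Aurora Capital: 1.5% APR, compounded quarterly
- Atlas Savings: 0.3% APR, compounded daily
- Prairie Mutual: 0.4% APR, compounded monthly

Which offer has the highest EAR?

Aurora Capital: (1 + 0.015/4)^4 − 1 = 1.508%
Atlas Savings: (1 + 0.003/365)^365 − 1 = 0.300%
Prairie Mutual: (1 + 0.004/12)^12 − 1 = 0.401%
The highest effective annual rate is Aurora Capital at 1.508%.

Aurora Capital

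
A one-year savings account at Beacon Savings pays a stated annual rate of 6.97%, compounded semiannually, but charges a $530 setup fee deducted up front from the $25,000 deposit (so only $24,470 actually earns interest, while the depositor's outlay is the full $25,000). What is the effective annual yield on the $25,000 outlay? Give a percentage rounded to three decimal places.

Value after one year: 24,470 × (1 + 0.0697/2)^2 = 24,470 × 1.070915 = $26,205.28.
Effective yield on the $25,000 outlay: 26,205.28 / 25,000 − 1 = 0.048211 = 4.821%.

4.821%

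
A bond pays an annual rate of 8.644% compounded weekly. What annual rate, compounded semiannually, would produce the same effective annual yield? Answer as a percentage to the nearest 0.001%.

8.826%

EAR = (1 + 0.08644/52)^52 − 1 = 0.090208.
Solve (1 + r/2)^2 = 1.090208: r/2 = 1.090208^(1/2) − 1 = 0.044130, so r = 0.088260 = 8.826%.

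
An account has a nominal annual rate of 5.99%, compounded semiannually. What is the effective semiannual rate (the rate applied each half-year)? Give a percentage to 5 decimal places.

With a nominal annual rate compounded semiannually, the periodic rate is the nominal rate divided by 2.
i = 0.0599 / 2 = 0.0299500 = 2.99500%.

2.99500%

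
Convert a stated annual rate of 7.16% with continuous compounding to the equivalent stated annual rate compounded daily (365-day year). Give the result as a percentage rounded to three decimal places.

EAR under continuous compounding: e^0.0716 − 1 = 0.074226.
Solve (1 + r/365)^365 = 1.074226: r/365 = 1.074226^(1/365) − 1 = 0.000196, so r = 0.071607 = 7.161%.

7.161%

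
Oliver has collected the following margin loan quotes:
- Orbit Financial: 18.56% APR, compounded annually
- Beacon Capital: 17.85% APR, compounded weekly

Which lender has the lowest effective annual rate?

Orbit Financial: compounded annually, EAR = 18.560%
Beacon Capital: (1 + 0.1785/52)^52 − 1 = 19.506%
The lowest effective annual rate is Orbit Financial at 18.560%.

Orbit Financial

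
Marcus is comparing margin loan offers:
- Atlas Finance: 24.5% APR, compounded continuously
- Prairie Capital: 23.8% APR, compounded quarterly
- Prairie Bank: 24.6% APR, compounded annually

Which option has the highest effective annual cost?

Atlas Finance

Atlas Finance: e^0.245 − 1 = 27.762%
Prairie Capital: (1 + 0.238/4)^4 − 1 = 26.010%
Prairie Bank: compounded annually, EAR = 24.600%
The highest effective annual rate is Atlas Finance at 27.762%.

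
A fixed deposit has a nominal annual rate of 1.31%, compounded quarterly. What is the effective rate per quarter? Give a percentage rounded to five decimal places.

0.32750%

With a nominal annual rate compounded quarterly, the periodic rate is the nominal rate divided by 4.
i = 0.0131 / 4 = 0.0032750 = 0.32750%.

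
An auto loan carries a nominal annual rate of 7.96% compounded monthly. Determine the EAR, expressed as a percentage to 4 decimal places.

EAR = (1 + 0.0796/12)^12 − 1.
= 1.082569 − 1 = 8.2569%.

8.2569%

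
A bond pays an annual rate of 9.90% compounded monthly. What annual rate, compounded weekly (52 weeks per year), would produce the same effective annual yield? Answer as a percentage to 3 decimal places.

9.869%

EAR = (1 + 0.0990/12)^12 − 1 = 0.103618.
Solve (1 + r/52)^52 = 1.103618: r/52 = 1.103618^(1/52) − 1 = 0.001898, so r = 0.098687 = 9.869%.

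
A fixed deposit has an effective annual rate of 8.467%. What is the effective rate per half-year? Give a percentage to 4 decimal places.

The per-half-year rate i satisfies (1 + i)^2 = 1 + 0.08467.
i = 1.08467^(1/2) − 1 = 0.0414749 = 4.1475%.

4.1475%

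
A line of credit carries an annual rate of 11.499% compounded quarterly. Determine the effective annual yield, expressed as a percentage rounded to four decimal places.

EAR = (1 + 0.11499/4)^4 − 1.
= (1 + 0.028748)^4 − 1 = 1.120044 − 1 = 12.0044%.

12.0044%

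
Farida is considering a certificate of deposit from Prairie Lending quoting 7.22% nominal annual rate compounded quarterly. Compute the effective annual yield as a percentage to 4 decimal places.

7.4178%

EAR = (1 + 0.0722/4)^4 − 1.
= 1.074178 − 1 = 7.4178%.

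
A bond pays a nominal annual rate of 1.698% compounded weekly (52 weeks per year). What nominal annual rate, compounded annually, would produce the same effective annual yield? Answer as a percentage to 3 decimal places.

1.712%

EAR = (1 + 0.01698/52)^52 − 1 = 0.017122.
Compounded annually, the equivalent nominal rate is the EAR itself: 1.712%.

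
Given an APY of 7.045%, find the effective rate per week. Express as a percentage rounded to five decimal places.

The per-week rate i satisfies (1 + i)^52 = 1 + 0.07045.
i = 1.07045^(1/52) − 1 = 0.0013101 = 0.13101%.

0.13101%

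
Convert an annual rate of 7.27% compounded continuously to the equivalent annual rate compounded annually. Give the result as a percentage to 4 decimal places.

7.5408%

EAR under continuous compounding: e^0.0727 − 1 = 0.075408.
Compounded annually, the equivalent nominal rate is the EAR itself: 7.5408%.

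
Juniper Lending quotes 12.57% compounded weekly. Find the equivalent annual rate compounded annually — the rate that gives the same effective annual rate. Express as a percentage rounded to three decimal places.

EAR = (1 + 0.1257/52)^52 − 1 = 0.133770.
Compounded annually, the equivalent nominal rate is the EAR itself: 13.377%.

13.377%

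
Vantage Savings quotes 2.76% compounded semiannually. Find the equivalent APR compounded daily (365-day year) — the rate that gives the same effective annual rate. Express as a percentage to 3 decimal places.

2.741%

EAR = (1 + 0.0276/2)^2 − 1 = 0.027790.
Solve (1 + r/365)^365 = 1.027790: r/365 = 1.027790^(1/365) − 1 = 0.000075, so r = 0.027412 = 2.741%.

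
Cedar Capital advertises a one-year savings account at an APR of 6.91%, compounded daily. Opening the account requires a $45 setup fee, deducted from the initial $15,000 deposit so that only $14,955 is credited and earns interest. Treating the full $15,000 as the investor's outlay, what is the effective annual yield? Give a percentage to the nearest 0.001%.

Value after one year: 14,955 × (1 + 0.0691/365)^365 = 14,955 × 1.071536 = $16,024.83.
Effective yield on the $15,000 outlay: 16,024.83 / 15,000 − 1 = 0.068322 = 6.832%.

6.832%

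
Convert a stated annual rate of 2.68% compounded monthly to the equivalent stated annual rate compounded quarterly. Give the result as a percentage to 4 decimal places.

2.6860%

EAR = (1 + 0.0268/12)^12 − 1 = 0.027132.
Solve (1 + r/4)^4 = 1.027132: r/4 = 1.027132^(1/4) − 1 = 0.006715, so r = 0.026860 = 2.6860%.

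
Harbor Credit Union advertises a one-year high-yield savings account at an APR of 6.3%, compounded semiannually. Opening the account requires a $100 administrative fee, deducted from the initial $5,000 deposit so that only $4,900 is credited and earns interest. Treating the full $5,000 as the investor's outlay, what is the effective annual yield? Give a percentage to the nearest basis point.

Value after one year: 4,900 × (1 + 0.063/2)^2 = 4,900 × 1.063992 = $5,213.56.
Effective yield on the $5,000 outlay: 5,213.56 / 5,000 − 1 = 0.042712 = 4.27%.

4.27%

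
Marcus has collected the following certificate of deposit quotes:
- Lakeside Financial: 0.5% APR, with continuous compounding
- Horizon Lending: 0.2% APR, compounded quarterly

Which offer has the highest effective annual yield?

Lakeside Financial

Lakeside Financial: e^0.005 − 1 = 0.501%
Horizon Lending: (1 + 0.002/4)^4 − 1 = 0.200%
The highest effective annual rate is Lakeside Financial at 0.501%.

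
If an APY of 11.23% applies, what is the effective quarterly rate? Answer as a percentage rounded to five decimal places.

2.69646%

The per-quarter rate i satisfies (1 + i)^4 = 1 + 0.1123.
i = 1.1123^(1/4) − 1 = 0.0269646 = 2.69646%.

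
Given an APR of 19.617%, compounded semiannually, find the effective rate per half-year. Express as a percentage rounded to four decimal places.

With a nominal annual rate compounded semiannually, the periodic rate is the nominal rate divided by 2.
i = 0.19617 / 2 = 0.0980850 = 9.8085%.

9.8085%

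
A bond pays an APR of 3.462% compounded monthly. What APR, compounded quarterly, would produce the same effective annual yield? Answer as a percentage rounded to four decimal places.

EAR = (1 + 0.03462/12)^12 − 1 = 0.035175.
Solve (1 + r/4)^4 = 1.035175: r/4 = 1.035175^(1/4) − 1 = 0.008680, so r = 0.034720 = 3.4720%.

3.4720%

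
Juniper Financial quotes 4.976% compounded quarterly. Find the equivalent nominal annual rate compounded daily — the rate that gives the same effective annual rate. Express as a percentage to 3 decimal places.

EAR = (1 + 0.04976/4)^4 − 1 = 0.050696.
Solve (1 + r/365)^365 = 1.050696: r/365 = 1.050696^(1/365) − 1 = 0.000135, so r = 0.049456 = 4.946%.

4.946%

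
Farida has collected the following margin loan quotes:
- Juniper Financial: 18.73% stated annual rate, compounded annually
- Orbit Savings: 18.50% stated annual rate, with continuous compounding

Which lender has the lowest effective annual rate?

Juniper Financial: compounded annually, EAR = 18.730%
Orbit Savings: e^0.1850 − 1 = 20.322%
The lowest effective annual rate is Juniper Financial at 18.730%.

Juniper Financial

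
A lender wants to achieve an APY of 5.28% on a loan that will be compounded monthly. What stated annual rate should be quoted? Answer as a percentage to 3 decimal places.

5.156%

(1 + r/12)^12 − 1 = 0.0528, so 1 + r/12 = 1.0528^(1/12).
r/12 = 0.004297, so r = 0.051564 = 5.156%.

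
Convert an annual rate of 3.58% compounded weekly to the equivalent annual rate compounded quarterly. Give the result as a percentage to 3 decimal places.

3.595%

EAR = (1 + 0.0358/52)^52 − 1 = 0.036436.
Solve (1 + r/4)^4 = 1.036436: r/4 = 1.036436^(1/4) − 1 = 0.008987, so r = 0.035948 = 3.595%.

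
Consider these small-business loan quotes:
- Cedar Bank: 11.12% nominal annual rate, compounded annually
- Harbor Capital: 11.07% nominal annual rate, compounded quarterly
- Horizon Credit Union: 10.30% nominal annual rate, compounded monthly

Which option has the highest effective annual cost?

Cedar Bank: compounded annually, EAR = 11.120%
Harbor Capital: (1 + 0.1107/4)^4 − 1 = 11.538%
Horizon Credit Union: (1 + 0.1030/12)^12 − 1 = 10.800%
The highest effective annual rate is Harbor Capital at 11.538%.

Harbor Capital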